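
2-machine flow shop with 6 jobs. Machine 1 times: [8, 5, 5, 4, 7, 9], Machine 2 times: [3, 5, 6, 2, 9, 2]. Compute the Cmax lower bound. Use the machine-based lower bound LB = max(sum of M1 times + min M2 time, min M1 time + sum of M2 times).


LB1 = sum(M1 times) + min(M2 times) = 38 + 2 = 40
LB2 = min(M1 times) + sum(M2 times) = 4 + 27 = 31
Lower bound = max(LB1, LB2) = max(40, 31) = 40

40


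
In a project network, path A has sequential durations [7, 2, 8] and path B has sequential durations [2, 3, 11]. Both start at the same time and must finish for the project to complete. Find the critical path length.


Path A total = 7 + 2 + 8 = 17
Path B total = 2 + 3 + 11 = 16
Critical path = longest path = max(17, 16) = 17

17


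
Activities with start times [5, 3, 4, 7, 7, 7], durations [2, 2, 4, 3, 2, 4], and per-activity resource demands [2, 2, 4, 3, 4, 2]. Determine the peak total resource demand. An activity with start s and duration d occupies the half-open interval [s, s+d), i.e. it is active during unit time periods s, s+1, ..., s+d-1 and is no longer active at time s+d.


Each activity i is active on [start_i, start_i + duration_i).
Compute total resource usage per time slot:
  t=0: active resources = [], total = 0
  t=1: active resources = [], total = 0
  t=2: active resources = [], total = 0
  t=3: active resources = [2], total = 2
  t=4: active resources = [2, 4], total = 6
  t=5: active resources = [2, 4], total = 6
  t=6: active resources = [2, 4], total = 6
  t=7: active resources = [4, 3, 4, 2], total = 13
  t=8: active resources = [3, 4, 2], total = 9
  t=9: active resources = [3, 2], total = 5
  t=10: active resources = [2], total = 2
Peak resource demand = 13

13


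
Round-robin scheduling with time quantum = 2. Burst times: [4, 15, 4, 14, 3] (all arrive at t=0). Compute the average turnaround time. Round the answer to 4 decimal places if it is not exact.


Time quantum = 2
Execution trace:
  J1 runs 2 units, time = 2
  J2 runs 2 units, time = 4
  J3 runs 2 units, time = 6
  J4 runs 2 units, time = 8
  J5 runs 2 units, time = 10
  J1 runs 2 units, time = 12
  J2 runs 2 units, time = 14
  J3 runs 2 units, time = 16
  J4 runs 2 units, time = 18
  J5 runs 1 units, time = 19
  J2 runs 2 units, time = 21
  J4 runs 2 units, time = 23
  J2 runs 2 units, time = 25
  J4 runs 2 units, time = 27
  J2 runs 2 units, time = 29
  J4 runs 2 units, time = 31
  J2 runs 2 units, time = 33
  J4 runs 2 units, time = 35
  J2 runs 2 units, time = 37
  J4 runs 2 units, time = 39
  J2 runs 1 units, time = 40
Finish times: [12, 40, 16, 39, 19]
Average turnaround = 126/5 = 25.2

25.2


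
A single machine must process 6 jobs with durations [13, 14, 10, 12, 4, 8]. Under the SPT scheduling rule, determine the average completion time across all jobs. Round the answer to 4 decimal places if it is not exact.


Sort jobs by processing time (SPT order): [4, 8, 10, 12, 13, 14]
Compute completion times sequentially:
  Job 1: processing = 4, completes at 4
  Job 2: processing = 8, completes at 12
  Job 3: processing = 10, completes at 22
  Job 4: processing = 12, completes at 34
  Job 5: processing = 13, completes at 47
  Job 6: processing = 14, completes at 61
Sum of completion times = 180
Average completion time = 180/6 = 30.0

30.0


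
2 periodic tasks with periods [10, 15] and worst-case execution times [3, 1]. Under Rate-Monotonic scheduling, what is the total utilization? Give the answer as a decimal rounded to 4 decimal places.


Compute individual utilizations (exact fractions):
  Task 1: C/T = 3/10 (approx. 0.3)
  Task 2: C/T = 1/15 (approx. 0.0667)
Total utilization U = 3/10 + 1/15 = 11/30
Rounded to 4 decimal places: U = 0.3667
RM (Liu & Layland) bound for 2 tasks = 0.828427; compare with U = 11/30 (approx. 0.366667)
U <= bound, so schedulable by RM sufficient condition.

0.3667


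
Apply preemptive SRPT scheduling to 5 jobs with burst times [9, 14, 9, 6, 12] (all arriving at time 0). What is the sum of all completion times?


Since all jobs arrive at t=0, SRPT equals SPT ordering.
SPT order: [6, 9, 9, 12, 14]
Completion times:
  Job 1: p=6, C=6
  Job 2: p=9, C=15
  Job 3: p=9, C=24
  Job 4: p=12, C=36
  Job 5: p=14, C=50
Total completion time = 6 + 15 + 24 + 36 + 50 = 131

131


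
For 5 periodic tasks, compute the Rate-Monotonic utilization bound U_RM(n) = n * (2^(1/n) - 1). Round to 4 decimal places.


Compute 2^(1/5) = 1.1486983550
Subtract 1: 1.1486983550 - 1 = 0.1486983550
Multiply by n: 5 * 0.1486983550 = 0.7434917750
Round to 4 dp: 0.7435

0.7435


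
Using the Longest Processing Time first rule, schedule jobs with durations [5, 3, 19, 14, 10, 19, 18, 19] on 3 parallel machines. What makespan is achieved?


Sort jobs in decreasing order (LPT): [19, 19, 19, 18, 14, 10, 5, 3]
Assign each job to the least loaded machine:
  Machine 1: jobs [19, 18], load = 37
  Machine 2: jobs [19, 14, 3], load = 36
  Machine 3: jobs [19, 10, 5], load = 34
Makespan = max load = 37

37


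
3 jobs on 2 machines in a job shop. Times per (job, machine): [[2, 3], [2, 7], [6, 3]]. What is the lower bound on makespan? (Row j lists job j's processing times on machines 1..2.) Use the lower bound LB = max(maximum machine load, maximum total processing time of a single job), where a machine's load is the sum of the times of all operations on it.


Machine loads:
  Machine 1: 2 + 2 + 6 = 10
  Machine 2: 3 + 7 + 3 = 13
Max machine load = 13
Job totals:
  Job 1: 5
  Job 2: 9
  Job 3: 9
Max job total = 9
Lower bound = max(13, 9) = 13

13


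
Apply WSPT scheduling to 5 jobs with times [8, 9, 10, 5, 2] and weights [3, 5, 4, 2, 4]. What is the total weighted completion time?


Compute p/w ratios and sort ascending (WSPT): [(2, 4), (9, 5), (10, 4), (5, 2), (8, 3)]
Compute weighted completion times:
  Job (p=2,w=4): C=2, w*C=4*2=8
  Job (p=9,w=5): C=11, w*C=5*11=55
  Job (p=10,w=4): C=21, w*C=4*21=84
  Job (p=5,w=2): C=26, w*C=2*26=52
  Job (p=8,w=3): C=34, w*C=3*34=102
Total weighted completion time = 301

301


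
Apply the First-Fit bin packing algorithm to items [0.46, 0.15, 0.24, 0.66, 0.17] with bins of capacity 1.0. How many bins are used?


Place items sequentially using First-Fit:
  Item 0.46 -> new Bin 1
  Item 0.15 -> Bin 1 (now 0.61)
  Item 0.24 -> Bin 1 (now 0.85)
  Item 0.66 -> new Bin 2
  Item 0.17 -> Bin 2 (now 0.83)
Total bins used = 2

2


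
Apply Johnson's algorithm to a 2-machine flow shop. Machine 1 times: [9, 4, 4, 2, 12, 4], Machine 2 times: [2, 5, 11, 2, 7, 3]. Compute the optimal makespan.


Apply Johnson's rule:
  Group 1 (a <= b): [(4, 2, 2), (2, 4, 5), (3, 4, 11)]
  Group 2 (a > b): [(5, 12, 7), (6, 4, 3), (1, 9, 2)]
Optimal job order: [4, 2, 3, 5, 6, 1]
Schedule:
  Job 4: M1 done at 2, M2 done at 4
  Job 2: M1 done at 6, M2 done at 11
  Job 3: M1 done at 10, M2 done at 22
  Job 5: M1 done at 22, M2 done at 29
  Job 6: M1 done at 26, M2 done at 32
  Job 1: M1 done at 35, M2 done at 37
Makespan = 37

37


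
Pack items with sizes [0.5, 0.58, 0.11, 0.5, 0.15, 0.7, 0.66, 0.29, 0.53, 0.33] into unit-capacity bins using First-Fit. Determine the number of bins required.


Place items sequentially using First-Fit:
  Item 0.5 -> new Bin 1
  Item 0.58 -> new Bin 2
  Item 0.11 -> Bin 1 (now 0.61)
  Item 0.5 -> new Bin 3
  Item 0.15 -> Bin 1 (now 0.76)
  Item 0.7 -> new Bin 4
  Item 0.66 -> new Bin 5
  Item 0.29 -> Bin 2 (now 0.87)
  Item 0.53 -> new Bin 6
  Item 0.33 -> Bin 3 (now 0.83)
Total bins used = 6

6


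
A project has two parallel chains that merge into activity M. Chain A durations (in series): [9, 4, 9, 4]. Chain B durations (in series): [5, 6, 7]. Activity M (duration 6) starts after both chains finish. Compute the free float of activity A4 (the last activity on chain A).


ES(A4) = sum of predecessors on chain A = 22
EF(A4) = ES + duration = 22 + 4 = 26
Successor of A4 is M. ES(M) = max(sum(A), sum(B)) = max(26, 18) = 26
Free float = ES(successor) - EF(current) = 26 - 26 = 0

0


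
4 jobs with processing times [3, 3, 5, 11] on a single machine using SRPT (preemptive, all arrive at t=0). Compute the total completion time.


Since all jobs arrive at t=0, SRPT equals SPT ordering.
SPT order: [3, 3, 5, 11]
Completion times:
  Job 1: p=3, C=3
  Job 2: p=3, C=6
  Job 3: p=5, C=11
  Job 4: p=11, C=22
Total completion time = 3 + 6 + 11 + 22 = 42

42


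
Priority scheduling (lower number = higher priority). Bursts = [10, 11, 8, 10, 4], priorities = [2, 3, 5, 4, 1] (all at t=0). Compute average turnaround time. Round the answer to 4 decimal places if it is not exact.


Sort by priority (ascending = highest first):
Order: [(1, 4), (2, 10), (3, 11), (4, 10), (5, 8)]
Completion times:
  Priority 1, burst=4, C=4
  Priority 2, burst=10, C=14
  Priority 3, burst=11, C=25
  Priority 4, burst=10, C=35
  Priority 5, burst=8, C=43
Average turnaround = 121/5 = 24.2

24.2


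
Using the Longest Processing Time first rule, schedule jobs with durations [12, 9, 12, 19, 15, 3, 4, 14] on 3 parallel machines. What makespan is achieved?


Sort jobs in decreasing order (LPT): [19, 15, 14, 12, 12, 9, 4, 3]
Assign each job to the least loaded machine:
  Machine 1: jobs [19, 9], load = 28
  Machine 2: jobs [15, 12, 3], load = 30
  Machine 3: jobs [14, 12, 4], load = 30
Makespan = max load = 30

30


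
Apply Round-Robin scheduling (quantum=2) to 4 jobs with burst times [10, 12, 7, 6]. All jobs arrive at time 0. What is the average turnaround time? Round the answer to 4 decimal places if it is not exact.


Time quantum = 2
Execution trace:
  J1 runs 2 units, time = 2
  J2 runs 2 units, time = 4
  J3 runs 2 units, time = 6
  J4 runs 2 units, time = 8
  J1 runs 2 units, time = 10
  J2 runs 2 units, time = 12
  J3 runs 2 units, time = 14
  J4 runs 2 units, time = 16
  J1 runs 2 units, time = 18
  J2 runs 2 units, time = 20
  J3 runs 2 units, time = 22
  J4 runs 2 units, time = 24
  J1 runs 2 units, time = 26
  J2 runs 2 units, time = 28
  J3 runs 1 units, time = 29
  J1 runs 2 units, time = 31
  J2 runs 2 units, time = 33
  J2 runs 2 units, time = 35
Finish times: [31, 35, 29, 24]
Average turnaround = 119/4 = 29.75

29.75


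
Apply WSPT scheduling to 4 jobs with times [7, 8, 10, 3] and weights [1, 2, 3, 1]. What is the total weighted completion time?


Compute p/w ratios and sort ascending (WSPT): [(3, 1), (10, 3), (8, 2), (7, 1)]
Compute weighted completion times:
  Job (p=3,w=1): C=3, w*C=1*3=3
  Job (p=10,w=3): C=13, w*C=3*13=39
  Job (p=8,w=2): C=21, w*C=2*21=42
  Job (p=7,w=1): C=28, w*C=1*28=28
Total weighted completion time = 112

112


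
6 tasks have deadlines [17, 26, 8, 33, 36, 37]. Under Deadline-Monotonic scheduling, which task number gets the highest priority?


Sort tasks by relative deadline (ascending):
  Task 3: deadline = 8
  Task 1: deadline = 17
  Task 2: deadline = 26
  Task 4: deadline = 33
  Task 5: deadline = 36
  Task 6: deadline = 37
Priority order (highest first): [3, 1, 2, 4, 5, 6]
Highest priority task = 3

3


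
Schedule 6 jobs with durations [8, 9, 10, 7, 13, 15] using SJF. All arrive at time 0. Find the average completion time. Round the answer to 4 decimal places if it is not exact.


SJF order (ascending): [7, 8, 9, 10, 13, 15]
Completion times:
  Job 1: burst=7, C=7
  Job 2: burst=8, C=15
  Job 3: burst=9, C=24
  Job 4: burst=10, C=34
  Job 5: burst=13, C=47
  Job 6: burst=15, C=62
Average completion = 189/6 = 31.5

31.5


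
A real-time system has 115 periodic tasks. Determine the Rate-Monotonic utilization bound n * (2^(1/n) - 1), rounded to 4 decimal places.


Compute 2^(1/115) = 1.0060455679
Subtract 1: 1.0060455679 - 1 = 0.0060455679
Multiply by n: 115 * 0.0060455679 = 0.6952403085
Round to 4 dp: 0.6952

0.6952


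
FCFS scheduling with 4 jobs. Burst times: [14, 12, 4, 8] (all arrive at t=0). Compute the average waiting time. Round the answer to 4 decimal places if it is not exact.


FCFS order (as given): [14, 12, 4, 8]
Waiting times:
  Job 1: wait = 0
  Job 2: wait = 14
  Job 3: wait = 26
  Job 4: wait = 30
Sum of waiting times = 70
Average waiting time = 70/4 = 17.5

17.5


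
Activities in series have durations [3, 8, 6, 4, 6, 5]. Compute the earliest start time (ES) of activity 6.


Activity 6 starts after activities 1 through 5 complete.
Predecessor durations: [3, 8, 6, 4, 6]
ES = 3 + 8 + 6 + 4 + 6 = 27

27


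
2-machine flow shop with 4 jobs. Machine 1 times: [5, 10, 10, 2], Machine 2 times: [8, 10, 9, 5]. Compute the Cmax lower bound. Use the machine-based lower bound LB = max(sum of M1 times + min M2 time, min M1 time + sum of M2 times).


LB1 = sum(M1 times) + min(M2 times) = 27 + 5 = 32
LB2 = min(M1 times) + sum(M2 times) = 2 + 32 = 34
Lower bound = max(LB1, LB2) = max(32, 34) = 34

34


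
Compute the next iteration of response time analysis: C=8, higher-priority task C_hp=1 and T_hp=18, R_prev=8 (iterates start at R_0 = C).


R_next = C + ceil(R_prev / T_hp) * C_hp
ceil(8 / 18) = ceil(0.4444) = 1
Interference = 1 * 1 = 1
R_next = 8 + 1 = 9

9


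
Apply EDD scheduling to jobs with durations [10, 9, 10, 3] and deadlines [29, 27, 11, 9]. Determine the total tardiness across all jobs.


Sort by due date (EDD order): [(3, 9), (10, 11), (9, 27), (10, 29)]
Compute completion times and tardiness:
  Job 1: p=3, d=9, C=3, tardiness=max(0,3-9)=0
  Job 2: p=10, d=11, C=13, tardiness=max(0,13-11)=2
  Job 3: p=9, d=27, C=22, tardiness=max(0,22-27)=0
  Job 4: p=10, d=29, C=32, tardiness=max(0,32-29)=3
Total tardiness = 5

5


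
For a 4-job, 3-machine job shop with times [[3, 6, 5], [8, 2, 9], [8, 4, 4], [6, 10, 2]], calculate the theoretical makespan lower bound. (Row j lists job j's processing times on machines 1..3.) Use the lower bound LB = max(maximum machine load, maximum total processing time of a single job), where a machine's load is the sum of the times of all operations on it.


Machine loads:
  Machine 1: 3 + 8 + 8 + 6 = 25
  Machine 2: 6 + 2 + 4 + 10 = 22
  Machine 3: 5 + 9 + 4 + 2 = 20
Max machine load = 25
Job totals:
  Job 1: 14
  Job 2: 19
  Job 3: 16
  Job 4: 18
Max job total = 19
Lower bound = max(25, 19) = 25

25


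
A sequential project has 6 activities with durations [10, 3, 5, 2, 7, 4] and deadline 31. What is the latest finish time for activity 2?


LF(activity 2) = deadline - sum of successor durations
Successors: activities 3 through 6 with durations [5, 2, 7, 4]
Sum of successor durations = 18
LF = 31 - 18 = 13

13


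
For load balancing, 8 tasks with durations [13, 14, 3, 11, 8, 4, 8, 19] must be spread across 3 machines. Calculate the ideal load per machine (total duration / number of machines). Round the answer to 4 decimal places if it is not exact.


Total processing time = 13 + 14 + 3 + 11 + 8 + 4 + 8 + 19 = 80
Number of machines = 3
Ideal balanced load = 80 / 3 = 26.6667

26.6667


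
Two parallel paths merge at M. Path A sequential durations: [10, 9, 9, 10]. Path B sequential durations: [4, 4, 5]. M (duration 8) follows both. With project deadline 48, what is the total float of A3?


Forward pass: ES(A3) = sum of predecessors on chain A = 19
EF = ES + duration = 19 + 9 = 28
Backward pass: LF(M) = deadline = 48; LS(M) = 48 - 8 = 40
LF(A3) = LS(M) - sum(successors on chain A) = 40 - 10 = 30
LS = LF - duration = 30 - 9 = 21
Total float = LS - ES = 21 - 19 = 2

2


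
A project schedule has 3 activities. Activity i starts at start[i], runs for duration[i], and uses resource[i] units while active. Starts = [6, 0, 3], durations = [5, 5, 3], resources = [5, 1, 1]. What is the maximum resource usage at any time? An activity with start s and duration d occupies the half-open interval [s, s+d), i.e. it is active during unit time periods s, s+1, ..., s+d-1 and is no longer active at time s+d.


Each activity i is active on [start_i, start_i + duration_i).
Compute total resource usage per time slot:
  t=0: active resources = [1], total = 1
  t=1: active resources = [1], total = 1
  t=2: active resources = [1], total = 1
  t=3: active resources = [1, 1], total = 2
  t=4: active resources = [1, 1], total = 2
  t=5: active resources = [1], total = 1
  t=6: active resources = [5], total = 5
  t=7: active resources = [5], total = 5
  t=8: active resources = [5], total = 5
  t=9: active resources = [5], total = 5
  t=10: active resources = [5], total = 5
Peak resource demand = 5

5


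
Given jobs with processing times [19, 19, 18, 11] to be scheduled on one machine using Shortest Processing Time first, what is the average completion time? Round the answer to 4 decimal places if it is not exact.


Sort jobs by processing time (SPT order): [11, 18, 19, 19]
Compute completion times sequentially:
  Job 1: processing = 11, completes at 11
  Job 2: processing = 18, completes at 29
  Job 3: processing = 19, completes at 48
  Job 4: processing = 19, completes at 67
Sum of completion times = 155
Average completion time = 155/4 = 38.75

38.75


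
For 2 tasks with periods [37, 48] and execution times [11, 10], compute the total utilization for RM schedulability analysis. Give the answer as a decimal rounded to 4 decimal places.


Compute individual utilizations (exact fractions):
  Task 1: C/T = 11/37 (approx. 0.2973)
  Task 2: C/T = 10/48 = 5/24 (approx. 0.2083)
Total utilization U = 11/37 + 5/24 = 449/888
Rounded to 4 decimal places: U = 0.5056
RM (Liu & Layland) bound for 2 tasks = 0.828427; compare with U = 449/888 (approx. 0.505631)
U <= bound, so schedulable by RM sufficient condition.

0.5056


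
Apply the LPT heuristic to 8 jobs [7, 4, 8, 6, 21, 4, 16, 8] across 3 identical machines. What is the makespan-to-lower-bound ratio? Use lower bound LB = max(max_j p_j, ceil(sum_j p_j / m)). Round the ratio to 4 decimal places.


LPT order: [21, 16, 8, 8, 7, 6, 4, 4]
Machine loads after assignment: [25, 23, 26]
LPT makespan = 26
Lower bound = max(max_job, ceil(total/3)) = max(21, 25) = 25
Ratio = 26 / 25 = 1.04

1.04


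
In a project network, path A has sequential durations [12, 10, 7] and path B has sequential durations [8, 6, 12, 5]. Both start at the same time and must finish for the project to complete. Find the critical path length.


Path A total = 12 + 10 + 7 = 29
Path B total = 8 + 6 + 12 + 5 = 31
Critical path = longest path = max(29, 31) = 31

31


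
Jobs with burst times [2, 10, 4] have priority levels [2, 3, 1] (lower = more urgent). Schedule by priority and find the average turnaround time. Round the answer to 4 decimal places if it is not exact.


Sort by priority (ascending = highest first):
Order: [(1, 4), (2, 2), (3, 10)]
Completion times:
  Priority 1, burst=4, C=4
  Priority 2, burst=2, C=6
  Priority 3, burst=10, C=16
Average turnaround = 26/3 = 8.6667

8.6667


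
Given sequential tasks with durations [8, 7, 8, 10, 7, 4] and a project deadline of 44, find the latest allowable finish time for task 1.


LF(activity 1) = deadline - sum of successor durations
Successors: activities 2 through 6 with durations [7, 8, 10, 7, 4]
Sum of successor durations = 36
LF = 44 - 36 = 8

8


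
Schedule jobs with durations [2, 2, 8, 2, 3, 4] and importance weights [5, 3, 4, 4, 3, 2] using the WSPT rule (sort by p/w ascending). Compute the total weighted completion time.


Compute p/w ratios and sort ascending (WSPT): [(2, 5), (2, 4), (2, 3), (3, 3), (8, 4), (4, 2)]
Compute weighted completion times:
  Job (p=2,w=5): C=2, w*C=5*2=10
  Job (p=2,w=4): C=4, w*C=4*4=16
  Job (p=2,w=3): C=6, w*C=3*6=18
  Job (p=3,w=3): C=9, w*C=3*9=27
  Job (p=8,w=4): C=17, w*C=4*17=68
  Job (p=4,w=2): C=21, w*C=2*21=42
Total weighted completion time = 181

181


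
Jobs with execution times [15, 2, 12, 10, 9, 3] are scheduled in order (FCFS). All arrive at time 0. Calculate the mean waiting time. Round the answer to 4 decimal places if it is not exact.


FCFS order (as given): [15, 2, 12, 10, 9, 3]
Waiting times:
  Job 1: wait = 0
  Job 2: wait = 15
  Job 3: wait = 17
  Job 4: wait = 29
  Job 5: wait = 39
  Job 6: wait = 48
Sum of waiting times = 148
Average waiting time = 148/6 = 24.6667

24.6667


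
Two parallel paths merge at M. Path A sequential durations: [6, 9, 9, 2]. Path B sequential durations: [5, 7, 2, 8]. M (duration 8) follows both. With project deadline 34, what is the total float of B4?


Forward pass: ES(B4) = sum of predecessors on chain B = 14
EF = ES + duration = 14 + 8 = 22
Backward pass: LF(M) = deadline = 34; LS(M) = 34 - 8 = 26
LF(B4) = LS(M) - sum(successors on chain B) = 26 - 0 = 26
LS = LF - duration = 26 - 8 = 18
Total float = LS - ES = 18 - 14 = 4

4


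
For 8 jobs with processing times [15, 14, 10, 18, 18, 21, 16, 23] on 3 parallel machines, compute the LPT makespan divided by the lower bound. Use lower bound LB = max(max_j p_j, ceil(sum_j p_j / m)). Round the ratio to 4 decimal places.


LPT order: [23, 21, 18, 18, 16, 15, 14, 10]
Machine loads after assignment: [38, 47, 50]
LPT makespan = 50
Lower bound = max(max_job, ceil(total/3)) = max(23, 45) = 45
Ratio = 50 / 45 = 1.1111

1.1111


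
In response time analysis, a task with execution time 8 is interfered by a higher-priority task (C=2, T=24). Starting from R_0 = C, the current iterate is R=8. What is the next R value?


R_next = C + ceil(R_prev / T_hp) * C_hp
ceil(8 / 24) = ceil(0.3333) = 1
Interference = 1 * 2 = 2
R_next = 8 + 2 = 10

10


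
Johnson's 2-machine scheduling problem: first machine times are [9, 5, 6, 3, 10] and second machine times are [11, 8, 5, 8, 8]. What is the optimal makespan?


Apply Johnson's rule:
  Group 1 (a <= b): [(4, 3, 8), (2, 5, 8), (1, 9, 11)]
  Group 2 (a > b): [(5, 10, 8), (3, 6, 5)]
Optimal job order: [4, 2, 1, 5, 3]
Schedule:
  Job 4: M1 done at 3, M2 done at 11
  Job 2: M1 done at 8, M2 done at 19
  Job 1: M1 done at 17, M2 done at 30
  Job 5: M1 done at 27, M2 done at 38
  Job 3: M1 done at 33, M2 done at 43
Makespan = 43

43


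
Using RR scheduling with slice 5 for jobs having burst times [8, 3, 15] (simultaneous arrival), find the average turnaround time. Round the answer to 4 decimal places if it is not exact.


Time quantum = 5
Execution trace:
  J1 runs 5 units, time = 5
  J2 runs 3 units, time = 8
  J3 runs 5 units, time = 13
  J1 runs 3 units, time = 16
  J3 runs 5 units, time = 21
  J3 runs 5 units, time = 26
Finish times: [16, 8, 26]
Average turnaround = 50/3 = 16.6667

16.6667


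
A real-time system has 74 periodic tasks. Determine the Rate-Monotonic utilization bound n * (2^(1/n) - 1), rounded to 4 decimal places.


Compute 2^(1/74) = 1.0094108601
Subtract 1: 1.0094108601 - 1 = 0.0094108601
Multiply by n: 74 * 0.0094108601 = 0.6964036474
Round to 4 dp: 0.6964

0.6964


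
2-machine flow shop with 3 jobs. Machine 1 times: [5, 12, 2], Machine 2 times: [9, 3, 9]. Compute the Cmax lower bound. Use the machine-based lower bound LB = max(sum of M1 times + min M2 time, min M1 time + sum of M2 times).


LB1 = sum(M1 times) + min(M2 times) = 19 + 3 = 22
LB2 = min(M1 times) + sum(M2 times) = 2 + 21 = 23
Lower bound = max(LB1, LB2) = max(22, 23) = 23

23


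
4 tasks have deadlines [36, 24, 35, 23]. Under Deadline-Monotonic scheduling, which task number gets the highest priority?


Sort tasks by relative deadline (ascending):
  Task 4: deadline = 23
  Task 2: deadline = 24
  Task 3: deadline = 35
  Task 1: deadline = 36
Priority order (highest first): [4, 2, 3, 1]
Highest priority task = 4

4


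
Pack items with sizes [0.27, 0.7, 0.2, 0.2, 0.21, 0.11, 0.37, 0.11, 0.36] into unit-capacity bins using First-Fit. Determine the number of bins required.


Place items sequentially using First-Fit:
  Item 0.27 -> new Bin 1
  Item 0.7 -> Bin 1 (now 0.97)
  Item 0.2 -> new Bin 2
  Item 0.2 -> Bin 2 (now 0.4)
  Item 0.21 -> Bin 2 (now 0.61)
  Item 0.11 -> Bin 2 (now 0.72)
  Item 0.37 -> new Bin 3
  Item 0.11 -> Bin 2 (now 0.83)
  Item 0.36 -> Bin 3 (now 0.73)
Total bins used = 3

3


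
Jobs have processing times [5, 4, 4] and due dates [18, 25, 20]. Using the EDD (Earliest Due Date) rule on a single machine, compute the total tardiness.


Sort by due date (EDD order): [(5, 18), (4, 20), (4, 25)]
Compute completion times and tardiness:
  Job 1: p=5, d=18, C=5, tardiness=max(0,5-18)=0
  Job 2: p=4, d=20, C=9, tardiness=max(0,9-20)=0
  Job 3: p=4, d=25, C=13, tardiness=max(0,13-25)=0
Total tardiness = 0

0


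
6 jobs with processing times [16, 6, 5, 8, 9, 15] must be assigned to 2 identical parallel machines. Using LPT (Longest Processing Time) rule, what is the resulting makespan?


Sort jobs in decreasing order (LPT): [16, 15, 9, 8, 6, 5]
Assign each job to the least loaded machine:
  Machine 1: jobs [16, 8, 6], load = 30
  Machine 2: jobs [15, 9, 5], load = 29
Makespan = max load = 30

30


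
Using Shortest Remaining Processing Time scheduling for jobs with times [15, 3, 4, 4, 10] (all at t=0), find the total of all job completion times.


Since all jobs arrive at t=0, SRPT equals SPT ordering.
SPT order: [3, 4, 4, 10, 15]
Completion times:
  Job 1: p=3, C=3
  Job 2: p=4, C=7
  Job 3: p=4, C=11
  Job 4: p=10, C=21
  Job 5: p=15, C=36
Total completion time = 3 + 7 + 11 + 21 + 36 = 78

78


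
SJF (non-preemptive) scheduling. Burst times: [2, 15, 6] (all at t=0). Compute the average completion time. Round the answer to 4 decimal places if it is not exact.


SJF order (ascending): [2, 6, 15]
Completion times:
  Job 1: burst=2, C=2
  Job 2: burst=6, C=8
  Job 3: burst=15, C=23
Average completion = 33/3 = 11.0

11.0


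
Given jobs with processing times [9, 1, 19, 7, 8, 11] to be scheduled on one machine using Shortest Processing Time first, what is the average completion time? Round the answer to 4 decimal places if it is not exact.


Sort jobs by processing time (SPT order): [1, 7, 8, 9, 11, 19]
Compute completion times sequentially:
  Job 1: processing = 1, completes at 1
  Job 2: processing = 7, completes at 8
  Job 3: processing = 8, completes at 16
  Job 4: processing = 9, completes at 25
  Job 5: processing = 11, completes at 36
  Job 6: processing = 19, completes at 55
Sum of completion times = 141
Average completion time = 141/6 = 23.5

23.5


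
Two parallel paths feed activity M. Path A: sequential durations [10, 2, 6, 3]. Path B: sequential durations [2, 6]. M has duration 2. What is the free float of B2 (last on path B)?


ES(B2) = sum of predecessors on chain B = 2
EF(B2) = ES + duration = 2 + 6 = 8
Successor of B2 is M. ES(M) = max(sum(A), sum(B)) = max(21, 8) = 21
Free float = ES(successor) - EF(current) = 21 - 8 = 13

13


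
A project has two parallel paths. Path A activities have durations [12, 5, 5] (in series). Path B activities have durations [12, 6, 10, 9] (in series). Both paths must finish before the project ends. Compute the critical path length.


Path A total = 12 + 5 + 5 = 22
Path B total = 12 + 6 + 10 + 9 = 37
Critical path = longest path = max(22, 37) = 37

37


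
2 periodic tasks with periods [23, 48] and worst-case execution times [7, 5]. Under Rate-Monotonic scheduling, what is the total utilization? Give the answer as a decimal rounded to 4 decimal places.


Compute individual utilizations (exact fractions):
  Task 1: C/T = 7/23 (approx. 0.3043)
  Task 2: C/T = 5/48 (approx. 0.1042)
Total utilization U = 7/23 + 5/48 = 451/1104
Rounded to 4 decimal places: U = 0.4085
RM (Liu & Layland) bound for 2 tasks = 0.828427; compare with U = 451/1104 (approx. 0.408514)
U <= bound, so schedulable by RM sufficient condition.

0.4085


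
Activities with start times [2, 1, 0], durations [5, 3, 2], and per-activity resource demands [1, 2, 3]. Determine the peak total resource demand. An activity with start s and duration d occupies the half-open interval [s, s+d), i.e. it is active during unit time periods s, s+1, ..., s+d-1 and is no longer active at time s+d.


Each activity i is active on [start_i, start_i + duration_i).
Compute total resource usage per time slot:
  t=0: active resources = [3], total = 3
  t=1: active resources = [2, 3], total = 5
  t=2: active resources = [1, 2], total = 3
  t=3: active resources = [1, 2], total = 3
  t=4: active resources = [1], total = 1
  t=5: active resources = [1], total = 1
  t=6: active resources = [1], total = 1
Peak resource demand = 5

5


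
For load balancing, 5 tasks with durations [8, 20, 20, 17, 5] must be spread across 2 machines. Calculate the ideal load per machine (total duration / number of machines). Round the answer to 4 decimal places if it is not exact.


Total processing time = 8 + 20 + 20 + 17 + 5 = 70
Number of machines = 2
Ideal balanced load = 70 / 2 = 35.0

35.0


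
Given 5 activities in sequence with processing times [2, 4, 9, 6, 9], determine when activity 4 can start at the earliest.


Activity 4 starts after activities 1 through 3 complete.
Predecessor durations: [2, 4, 9]
ES = 2 + 4 + 9 = 15

15


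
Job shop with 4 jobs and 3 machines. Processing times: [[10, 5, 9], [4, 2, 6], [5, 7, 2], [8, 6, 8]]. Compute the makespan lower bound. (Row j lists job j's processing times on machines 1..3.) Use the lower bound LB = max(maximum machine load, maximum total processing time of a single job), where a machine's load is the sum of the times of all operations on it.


Machine loads:
  Machine 1: 10 + 4 + 5 + 8 = 27
  Machine 2: 5 + 2 + 7 + 6 = 20
  Machine 3: 9 + 6 + 2 + 8 = 25
Max machine load = 27
Job totals:
  Job 1: 24
  Job 2: 12
  Job 3: 14
  Job 4: 22
Max job total = 24
Lower bound = max(27, 24) = 27

27


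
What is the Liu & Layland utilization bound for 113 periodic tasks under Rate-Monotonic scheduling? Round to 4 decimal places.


Compute 2^(1/113) = 1.0061528976
Subtract 1: 1.0061528976 - 1 = 0.0061528976
Multiply by n: 113 * 0.0061528976 = 0.6952774288
Round to 4 dp: 0.6953

0.6953


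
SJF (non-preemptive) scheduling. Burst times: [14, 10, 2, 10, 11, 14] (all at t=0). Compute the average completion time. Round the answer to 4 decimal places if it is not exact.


SJF order (ascending): [2, 10, 10, 11, 14, 14]
Completion times:
  Job 1: burst=2, C=2
  Job 2: burst=10, C=12
  Job 3: burst=10, C=22
  Job 4: burst=11, C=33
  Job 5: burst=14, C=47
  Job 6: burst=14, C=61
Average completion = 177/6 = 29.5

29.5


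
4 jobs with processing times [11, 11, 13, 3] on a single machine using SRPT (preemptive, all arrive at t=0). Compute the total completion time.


Since all jobs arrive at t=0, SRPT equals SPT ordering.
SPT order: [3, 11, 11, 13]
Completion times:
  Job 1: p=3, C=3
  Job 2: p=11, C=14
  Job 3: p=11, C=25
  Job 4: p=13, C=38
Total completion time = 3 + 14 + 25 + 38 = 80

80


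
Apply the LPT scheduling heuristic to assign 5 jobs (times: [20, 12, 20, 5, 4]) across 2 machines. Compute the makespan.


Sort jobs in decreasing order (LPT): [20, 20, 12, 5, 4]
Assign each job to the least loaded machine:
  Machine 1: jobs [20, 12], load = 32
  Machine 2: jobs [20, 5, 4], load = 29
Makespan = max load = 32

32


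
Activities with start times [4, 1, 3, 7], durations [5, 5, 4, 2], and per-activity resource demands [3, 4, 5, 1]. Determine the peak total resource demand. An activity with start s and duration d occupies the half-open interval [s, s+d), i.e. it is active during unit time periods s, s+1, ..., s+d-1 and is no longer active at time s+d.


Each activity i is active on [start_i, start_i + duration_i).
Compute total resource usage per time slot:
  t=0: active resources = [], total = 0
  t=1: active resources = [4], total = 4
  t=2: active resources = [4], total = 4
  t=3: active resources = [4, 5], total = 9
  t=4: active resources = [3, 4, 5], total = 12
  t=5: active resources = [3, 4, 5], total = 12
  t=6: active resources = [3, 5], total = 8
  t=7: active resources = [3, 1], total = 4
  t=8: active resources = [3, 1], total = 4
Peak resource demand = 12

12


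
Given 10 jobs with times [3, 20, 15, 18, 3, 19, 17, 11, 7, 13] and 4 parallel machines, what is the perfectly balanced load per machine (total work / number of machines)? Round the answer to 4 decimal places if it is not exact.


Total processing time = 3 + 20 + 15 + 18 + 3 + 19 + 17 + 11 + 7 + 13 = 126
Number of machines = 4
Ideal balanced load = 126 / 4 = 31.5

31.5


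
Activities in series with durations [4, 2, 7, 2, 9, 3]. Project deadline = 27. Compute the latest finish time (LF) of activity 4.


LF(activity 4) = deadline - sum of successor durations
Successors: activities 5 through 6 with durations [9, 3]
Sum of successor durations = 12
LF = 27 - 12 = 15

15


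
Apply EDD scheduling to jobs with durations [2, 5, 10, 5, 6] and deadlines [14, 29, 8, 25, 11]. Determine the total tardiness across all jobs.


Sort by due date (EDD order): [(10, 8), (6, 11), (2, 14), (5, 25), (5, 29)]
Compute completion times and tardiness:
  Job 1: p=10, d=8, C=10, tardiness=max(0,10-8)=2
  Job 2: p=6, d=11, C=16, tardiness=max(0,16-11)=5
  Job 3: p=2, d=14, C=18, tardiness=max(0,18-14)=4
  Job 4: p=5, d=25, C=23, tardiness=max(0,23-25)=0
  Job 5: p=5, d=29, C=28, tardiness=max(0,28-29)=0
Total tardiness = 11

11


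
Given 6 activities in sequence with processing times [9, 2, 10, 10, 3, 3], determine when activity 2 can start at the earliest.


Activity 2 starts after activities 1 through 1 complete.
Predecessor durations: [9]
ES = 9 = 9

9


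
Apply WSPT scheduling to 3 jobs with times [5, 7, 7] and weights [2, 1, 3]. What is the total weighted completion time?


Compute p/w ratios and sort ascending (WSPT): [(7, 3), (5, 2), (7, 1)]
Compute weighted completion times:
  Job (p=7,w=3): C=7, w*C=3*7=21
  Job (p=5,w=2): C=12, w*C=2*12=24
  Job (p=7,w=1): C=19, w*C=1*19=19
Total weighted completion time = 64

64


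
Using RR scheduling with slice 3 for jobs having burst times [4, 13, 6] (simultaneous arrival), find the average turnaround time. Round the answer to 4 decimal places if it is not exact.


Time quantum = 3
Execution trace:
  J1 runs 3 units, time = 3
  J2 runs 3 units, time = 6
  J3 runs 3 units, time = 9
  J1 runs 1 units, time = 10
  J2 runs 3 units, time = 13
  J3 runs 3 units, time = 16
  J2 runs 3 units, time = 19
  J2 runs 3 units, time = 22
  J2 runs 1 units, time = 23
Finish times: [10, 23, 16]
Average turnaround = 49/3 = 16.3333

16.3333


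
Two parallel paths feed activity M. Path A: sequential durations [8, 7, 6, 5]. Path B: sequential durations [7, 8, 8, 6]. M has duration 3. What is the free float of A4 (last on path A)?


ES(A4) = sum of predecessors on chain A = 21
EF(A4) = ES + duration = 21 + 5 = 26
Successor of A4 is M. ES(M) = max(sum(A), sum(B)) = max(26, 29) = 29
Free float = ES(successor) - EF(current) = 29 - 26 = 3

3


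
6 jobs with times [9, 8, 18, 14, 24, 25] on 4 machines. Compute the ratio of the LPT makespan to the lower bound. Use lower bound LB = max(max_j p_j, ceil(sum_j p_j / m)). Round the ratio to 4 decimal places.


LPT order: [25, 24, 18, 14, 9, 8]
Machine loads after assignment: [25, 24, 26, 23]
LPT makespan = 26
Lower bound = max(max_job, ceil(total/4)) = max(25, 25) = 25
Ratio = 26 / 25 = 1.04

1.04


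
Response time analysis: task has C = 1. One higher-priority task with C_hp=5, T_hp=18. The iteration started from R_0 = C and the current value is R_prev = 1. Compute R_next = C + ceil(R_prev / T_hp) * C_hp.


R_next = C + ceil(R_prev / T_hp) * C_hp
ceil(1 / 18) = ceil(0.0556) = 1
Interference = 1 * 5 = 5
R_next = 1 + 5 = 6

6


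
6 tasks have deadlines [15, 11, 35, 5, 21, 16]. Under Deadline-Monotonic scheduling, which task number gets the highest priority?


Sort tasks by relative deadline (ascending):
  Task 4: deadline = 5
  Task 2: deadline = 11
  Task 1: deadline = 15
  Task 6: deadline = 16
  Task 5: deadline = 21
  Task 3: deadline = 35
Priority order (highest first): [4, 2, 1, 6, 5, 3]
Highest priority task = 4

4


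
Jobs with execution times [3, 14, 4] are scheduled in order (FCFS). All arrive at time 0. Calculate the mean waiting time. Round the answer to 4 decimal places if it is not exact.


FCFS order (as given): [3, 14, 4]
Waiting times:
  Job 1: wait = 0
  Job 2: wait = 3
  Job 3: wait = 17
Sum of waiting times = 20
Average waiting time = 20/3 = 6.6667

6.6667


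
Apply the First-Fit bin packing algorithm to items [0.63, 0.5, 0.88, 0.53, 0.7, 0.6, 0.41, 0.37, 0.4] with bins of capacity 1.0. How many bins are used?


Place items sequentially using First-Fit:
  Item 0.63 -> new Bin 1
  Item 0.5 -> new Bin 2
  Item 0.88 -> new Bin 3
  Item 0.53 -> new Bin 4
  Item 0.7 -> new Bin 5
  Item 0.6 -> new Bin 6
  Item 0.41 -> Bin 2 (now 0.91)
  Item 0.37 -> Bin 1 (now 1.0)
  Item 0.4 -> Bin 4 (now 0.93)
Total bins used = 6

6


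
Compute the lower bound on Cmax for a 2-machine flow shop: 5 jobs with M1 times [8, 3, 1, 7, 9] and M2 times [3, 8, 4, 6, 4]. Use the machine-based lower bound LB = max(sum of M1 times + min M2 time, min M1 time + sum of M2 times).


LB1 = sum(M1 times) + min(M2 times) = 28 + 3 = 31
LB2 = min(M1 times) + sum(M2 times) = 1 + 25 = 26
Lower bound = max(LB1, LB2) = max(31, 26) = 31

31


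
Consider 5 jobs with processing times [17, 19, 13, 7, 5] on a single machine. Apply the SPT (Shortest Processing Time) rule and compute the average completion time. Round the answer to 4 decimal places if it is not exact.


Sort jobs by processing time (SPT order): [5, 7, 13, 17, 19]
Compute completion times sequentially:
  Job 1: processing = 5, completes at 5
  Job 2: processing = 7, completes at 12
  Job 3: processing = 13, completes at 25
  Job 4: processing = 17, completes at 42
  Job 5: processing = 19, completes at 61
Sum of completion times = 145
Average completion time = 145/5 = 29.0

29.0


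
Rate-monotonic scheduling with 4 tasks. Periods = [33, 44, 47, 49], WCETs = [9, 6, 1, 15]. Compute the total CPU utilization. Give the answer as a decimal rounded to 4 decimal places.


Compute individual utilizations (exact fractions):
  Task 1: C/T = 9/33 = 3/11 (approx. 0.2727)
  Task 2: C/T = 6/44 = 3/22 (approx. 0.1364)
  Task 3: C/T = 1/47 (approx. 0.0213)
  Task 4: C/T = 15/49 (approx. 0.3061)
Total utilization U = 3/11 + 3/22 + 1/47 + 15/49 = 37315/50666
Rounded to 4 decimal places: U = 0.7365
RM (Liu & Layland) bound for 4 tasks = 0.756828; compare with U = 37315/50666 (approx. 0.736490)
U <= bound, so schedulable by RM sufficient condition.

0.7365


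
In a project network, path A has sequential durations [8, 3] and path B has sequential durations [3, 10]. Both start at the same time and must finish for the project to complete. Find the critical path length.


Path A total = 8 + 3 = 11
Path B total = 3 + 10 = 13
Critical path = longest path = max(11, 13) = 13

13


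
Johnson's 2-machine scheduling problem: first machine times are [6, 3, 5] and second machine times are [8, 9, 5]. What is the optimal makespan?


Apply Johnson's rule:
  Group 1 (a <= b): [(2, 3, 9), (3, 5, 5), (1, 6, 8)]
  Group 2 (a > b): []
Optimal job order: [2, 3, 1]
Schedule:
  Job 2: M1 done at 3, M2 done at 12
  Job 3: M1 done at 8, M2 done at 17
  Job 1: M1 done at 14, M2 done at 25
Makespan = 25

25


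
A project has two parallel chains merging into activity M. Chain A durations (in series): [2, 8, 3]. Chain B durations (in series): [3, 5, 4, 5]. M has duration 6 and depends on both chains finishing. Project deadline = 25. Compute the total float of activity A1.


Forward pass: ES(A1) = sum of predecessors on chain A = 0
EF = ES + duration = 0 + 2 = 2
Backward pass: LF(M) = deadline = 25; LS(M) = 25 - 6 = 19
LF(A1) = LS(M) - sum(successors on chain A) = 19 - 11 = 8
LS = LF - duration = 8 - 2 = 6
Total float = LS - ES = 6 - 0 = 6

6


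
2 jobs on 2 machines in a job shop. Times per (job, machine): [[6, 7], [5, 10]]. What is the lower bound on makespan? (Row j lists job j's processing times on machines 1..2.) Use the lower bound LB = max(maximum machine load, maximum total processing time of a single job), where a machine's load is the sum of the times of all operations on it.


Machine loads:
  Machine 1: 6 + 5 = 11
  Machine 2: 7 + 10 = 17
Max machine load = 17
Job totals:
  Job 1: 13
  Job 2: 15
Max job total = 15
Lower bound = max(17, 15) = 17

17


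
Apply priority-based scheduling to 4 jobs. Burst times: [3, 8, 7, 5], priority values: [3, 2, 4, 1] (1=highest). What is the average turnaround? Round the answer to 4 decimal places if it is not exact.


Sort by priority (ascending = highest first):
Order: [(1, 5), (2, 8), (3, 3), (4, 7)]
Completion times:
  Priority 1, burst=5, C=5
  Priority 2, burst=8, C=13
  Priority 3, burst=3, C=16
  Priority 4, burst=7, C=23
Average turnaround = 57/4 = 14.25

14.25
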